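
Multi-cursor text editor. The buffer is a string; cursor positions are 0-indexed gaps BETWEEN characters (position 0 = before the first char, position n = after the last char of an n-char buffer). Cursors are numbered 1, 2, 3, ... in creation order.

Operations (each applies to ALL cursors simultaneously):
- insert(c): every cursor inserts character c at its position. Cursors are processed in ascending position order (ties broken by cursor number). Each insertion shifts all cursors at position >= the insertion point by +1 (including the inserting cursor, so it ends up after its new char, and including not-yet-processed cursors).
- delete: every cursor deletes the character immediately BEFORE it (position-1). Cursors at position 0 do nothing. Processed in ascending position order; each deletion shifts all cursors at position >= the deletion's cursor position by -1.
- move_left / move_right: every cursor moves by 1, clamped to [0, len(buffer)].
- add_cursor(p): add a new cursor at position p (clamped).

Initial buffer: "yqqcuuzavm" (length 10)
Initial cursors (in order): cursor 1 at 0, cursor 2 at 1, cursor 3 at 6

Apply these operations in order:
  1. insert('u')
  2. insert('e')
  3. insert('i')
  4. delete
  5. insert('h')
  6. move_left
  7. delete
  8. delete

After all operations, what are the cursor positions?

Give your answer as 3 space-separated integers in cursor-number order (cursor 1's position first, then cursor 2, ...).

After op 1 (insert('u')): buffer="uyuqqcuuuzavm" (len 13), cursors c1@1 c2@3 c3@9, authorship 1.2.....3....
After op 2 (insert('e')): buffer="ueyueqqcuuuezavm" (len 16), cursors c1@2 c2@5 c3@12, authorship 11.22.....33....
After op 3 (insert('i')): buffer="ueiyueiqqcuuueizavm" (len 19), cursors c1@3 c2@7 c3@15, authorship 111.222.....333....
After op 4 (delete): buffer="ueyueqqcuuuezavm" (len 16), cursors c1@2 c2@5 c3@12, authorship 11.22.....33....
After op 5 (insert('h')): buffer="uehyuehqqcuuuehzavm" (len 19), cursors c1@3 c2@7 c3@15, authorship 111.222.....333....
After op 6 (move_left): buffer="uehyuehqqcuuuehzavm" (len 19), cursors c1@2 c2@6 c3@14, authorship 111.222.....333....
After op 7 (delete): buffer="uhyuhqqcuuuhzavm" (len 16), cursors c1@1 c2@4 c3@11, authorship 11.22.....33....
After op 8 (delete): buffer="hyhqqcuuhzavm" (len 13), cursors c1@0 c2@2 c3@8, authorship 1.2.....3....

Answer: 0 2 8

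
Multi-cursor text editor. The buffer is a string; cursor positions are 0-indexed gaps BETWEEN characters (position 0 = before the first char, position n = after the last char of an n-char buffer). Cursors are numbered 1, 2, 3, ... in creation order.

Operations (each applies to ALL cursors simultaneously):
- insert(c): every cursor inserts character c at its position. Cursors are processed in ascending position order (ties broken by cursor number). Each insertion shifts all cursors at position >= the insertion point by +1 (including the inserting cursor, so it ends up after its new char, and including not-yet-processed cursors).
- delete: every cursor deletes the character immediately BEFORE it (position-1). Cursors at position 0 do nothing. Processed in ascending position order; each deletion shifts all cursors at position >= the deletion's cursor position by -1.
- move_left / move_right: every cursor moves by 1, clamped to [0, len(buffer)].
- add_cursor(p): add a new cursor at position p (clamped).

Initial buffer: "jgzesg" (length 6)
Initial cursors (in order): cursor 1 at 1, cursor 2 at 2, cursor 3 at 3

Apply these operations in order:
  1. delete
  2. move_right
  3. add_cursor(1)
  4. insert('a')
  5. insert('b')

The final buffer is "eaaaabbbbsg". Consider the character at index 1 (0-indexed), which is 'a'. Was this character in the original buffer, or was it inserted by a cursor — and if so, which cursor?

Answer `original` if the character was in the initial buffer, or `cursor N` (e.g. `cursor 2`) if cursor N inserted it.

After op 1 (delete): buffer="esg" (len 3), cursors c1@0 c2@0 c3@0, authorship ...
After op 2 (move_right): buffer="esg" (len 3), cursors c1@1 c2@1 c3@1, authorship ...
After op 3 (add_cursor(1)): buffer="esg" (len 3), cursors c1@1 c2@1 c3@1 c4@1, authorship ...
After op 4 (insert('a')): buffer="eaaaasg" (len 7), cursors c1@5 c2@5 c3@5 c4@5, authorship .1234..
After op 5 (insert('b')): buffer="eaaaabbbbsg" (len 11), cursors c1@9 c2@9 c3@9 c4@9, authorship .12341234..
Authorship (.=original, N=cursor N): . 1 2 3 4 1 2 3 4 . .
Index 1: author = 1

Answer: cursor 1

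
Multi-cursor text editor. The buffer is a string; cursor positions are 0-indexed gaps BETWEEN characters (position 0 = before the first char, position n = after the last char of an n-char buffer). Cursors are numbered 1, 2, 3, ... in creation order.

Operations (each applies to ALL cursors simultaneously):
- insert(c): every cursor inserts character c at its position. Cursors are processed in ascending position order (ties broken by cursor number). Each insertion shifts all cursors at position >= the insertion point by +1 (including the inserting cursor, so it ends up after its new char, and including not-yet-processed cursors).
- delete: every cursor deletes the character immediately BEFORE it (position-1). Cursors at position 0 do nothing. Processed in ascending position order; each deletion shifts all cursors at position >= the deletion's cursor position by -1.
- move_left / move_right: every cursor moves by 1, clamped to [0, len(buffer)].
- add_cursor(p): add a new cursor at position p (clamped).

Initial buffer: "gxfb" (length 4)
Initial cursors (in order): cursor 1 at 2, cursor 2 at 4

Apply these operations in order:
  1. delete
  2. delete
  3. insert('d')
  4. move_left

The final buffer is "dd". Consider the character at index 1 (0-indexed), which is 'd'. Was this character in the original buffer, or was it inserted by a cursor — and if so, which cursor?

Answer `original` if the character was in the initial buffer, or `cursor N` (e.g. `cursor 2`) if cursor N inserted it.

After op 1 (delete): buffer="gf" (len 2), cursors c1@1 c2@2, authorship ..
After op 2 (delete): buffer="" (len 0), cursors c1@0 c2@0, authorship 
After op 3 (insert('d')): buffer="dd" (len 2), cursors c1@2 c2@2, authorship 12
After op 4 (move_left): buffer="dd" (len 2), cursors c1@1 c2@1, authorship 12
Authorship (.=original, N=cursor N): 1 2
Index 1: author = 2

Answer: cursor 2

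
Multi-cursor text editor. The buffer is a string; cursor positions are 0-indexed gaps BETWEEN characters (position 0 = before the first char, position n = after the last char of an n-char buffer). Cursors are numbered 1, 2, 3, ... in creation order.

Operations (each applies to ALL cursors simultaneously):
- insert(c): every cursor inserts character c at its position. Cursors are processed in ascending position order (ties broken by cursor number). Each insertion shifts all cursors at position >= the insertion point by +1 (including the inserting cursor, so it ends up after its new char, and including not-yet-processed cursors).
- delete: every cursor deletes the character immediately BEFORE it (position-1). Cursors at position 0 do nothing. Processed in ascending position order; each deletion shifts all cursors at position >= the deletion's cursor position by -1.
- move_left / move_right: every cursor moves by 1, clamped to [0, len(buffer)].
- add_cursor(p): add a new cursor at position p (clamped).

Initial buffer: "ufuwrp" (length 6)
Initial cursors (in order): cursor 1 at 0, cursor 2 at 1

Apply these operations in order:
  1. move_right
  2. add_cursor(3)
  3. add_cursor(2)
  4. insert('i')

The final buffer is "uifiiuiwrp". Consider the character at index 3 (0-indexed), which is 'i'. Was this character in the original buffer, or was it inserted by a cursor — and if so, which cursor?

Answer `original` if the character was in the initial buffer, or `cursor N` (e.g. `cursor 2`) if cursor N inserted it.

After op 1 (move_right): buffer="ufuwrp" (len 6), cursors c1@1 c2@2, authorship ......
After op 2 (add_cursor(3)): buffer="ufuwrp" (len 6), cursors c1@1 c2@2 c3@3, authorship ......
After op 3 (add_cursor(2)): buffer="ufuwrp" (len 6), cursors c1@1 c2@2 c4@2 c3@3, authorship ......
After op 4 (insert('i')): buffer="uifiiuiwrp" (len 10), cursors c1@2 c2@5 c4@5 c3@7, authorship .1.24.3...
Authorship (.=original, N=cursor N): . 1 . 2 4 . 3 . . .
Index 3: author = 2

Answer: cursor 2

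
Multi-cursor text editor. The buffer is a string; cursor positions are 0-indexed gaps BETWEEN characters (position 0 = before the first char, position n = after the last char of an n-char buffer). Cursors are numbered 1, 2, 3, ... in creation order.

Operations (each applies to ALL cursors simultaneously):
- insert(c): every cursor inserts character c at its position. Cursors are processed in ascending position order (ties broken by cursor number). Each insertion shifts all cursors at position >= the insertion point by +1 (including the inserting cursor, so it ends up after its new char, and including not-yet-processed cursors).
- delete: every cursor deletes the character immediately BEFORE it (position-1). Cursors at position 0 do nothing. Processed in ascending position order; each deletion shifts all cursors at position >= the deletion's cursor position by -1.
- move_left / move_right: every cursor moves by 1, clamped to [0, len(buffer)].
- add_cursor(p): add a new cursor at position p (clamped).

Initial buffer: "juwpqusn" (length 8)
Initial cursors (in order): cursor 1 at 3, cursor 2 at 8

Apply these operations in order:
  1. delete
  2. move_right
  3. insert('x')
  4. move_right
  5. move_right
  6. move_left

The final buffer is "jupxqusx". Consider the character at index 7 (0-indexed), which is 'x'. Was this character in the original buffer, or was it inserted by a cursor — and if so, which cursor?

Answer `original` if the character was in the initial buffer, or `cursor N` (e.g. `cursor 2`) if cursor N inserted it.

Answer: cursor 2

Derivation:
After op 1 (delete): buffer="jupqus" (len 6), cursors c1@2 c2@6, authorship ......
After op 2 (move_right): buffer="jupqus" (len 6), cursors c1@3 c2@6, authorship ......
After op 3 (insert('x')): buffer="jupxqusx" (len 8), cursors c1@4 c2@8, authorship ...1...2
After op 4 (move_right): buffer="jupxqusx" (len 8), cursors c1@5 c2@8, authorship ...1...2
After op 5 (move_right): buffer="jupxqusx" (len 8), cursors c1@6 c2@8, authorship ...1...2
After op 6 (move_left): buffer="jupxqusx" (len 8), cursors c1@5 c2@7, authorship ...1...2
Authorship (.=original, N=cursor N): . . . 1 . . . 2
Index 7: author = 2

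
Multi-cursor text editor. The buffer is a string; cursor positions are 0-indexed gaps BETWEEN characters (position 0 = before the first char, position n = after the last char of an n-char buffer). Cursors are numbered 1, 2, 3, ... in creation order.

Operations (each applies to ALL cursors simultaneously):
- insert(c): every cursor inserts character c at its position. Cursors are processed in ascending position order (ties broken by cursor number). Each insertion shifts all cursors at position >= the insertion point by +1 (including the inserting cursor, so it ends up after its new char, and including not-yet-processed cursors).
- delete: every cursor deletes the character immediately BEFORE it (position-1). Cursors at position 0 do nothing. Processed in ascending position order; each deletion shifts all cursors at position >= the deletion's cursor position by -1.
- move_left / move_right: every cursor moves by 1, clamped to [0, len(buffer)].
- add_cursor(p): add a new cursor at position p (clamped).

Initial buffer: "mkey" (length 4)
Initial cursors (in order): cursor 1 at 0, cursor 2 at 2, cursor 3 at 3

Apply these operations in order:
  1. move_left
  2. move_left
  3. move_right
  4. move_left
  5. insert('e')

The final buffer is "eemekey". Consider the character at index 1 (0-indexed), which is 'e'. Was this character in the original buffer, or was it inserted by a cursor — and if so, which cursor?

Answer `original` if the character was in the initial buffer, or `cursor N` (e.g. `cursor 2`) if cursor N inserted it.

Answer: cursor 2

Derivation:
After op 1 (move_left): buffer="mkey" (len 4), cursors c1@0 c2@1 c3@2, authorship ....
After op 2 (move_left): buffer="mkey" (len 4), cursors c1@0 c2@0 c3@1, authorship ....
After op 3 (move_right): buffer="mkey" (len 4), cursors c1@1 c2@1 c3@2, authorship ....
After op 4 (move_left): buffer="mkey" (len 4), cursors c1@0 c2@0 c3@1, authorship ....
After op 5 (insert('e')): buffer="eemekey" (len 7), cursors c1@2 c2@2 c3@4, authorship 12.3...
Authorship (.=original, N=cursor N): 1 2 . 3 . . .
Index 1: author = 2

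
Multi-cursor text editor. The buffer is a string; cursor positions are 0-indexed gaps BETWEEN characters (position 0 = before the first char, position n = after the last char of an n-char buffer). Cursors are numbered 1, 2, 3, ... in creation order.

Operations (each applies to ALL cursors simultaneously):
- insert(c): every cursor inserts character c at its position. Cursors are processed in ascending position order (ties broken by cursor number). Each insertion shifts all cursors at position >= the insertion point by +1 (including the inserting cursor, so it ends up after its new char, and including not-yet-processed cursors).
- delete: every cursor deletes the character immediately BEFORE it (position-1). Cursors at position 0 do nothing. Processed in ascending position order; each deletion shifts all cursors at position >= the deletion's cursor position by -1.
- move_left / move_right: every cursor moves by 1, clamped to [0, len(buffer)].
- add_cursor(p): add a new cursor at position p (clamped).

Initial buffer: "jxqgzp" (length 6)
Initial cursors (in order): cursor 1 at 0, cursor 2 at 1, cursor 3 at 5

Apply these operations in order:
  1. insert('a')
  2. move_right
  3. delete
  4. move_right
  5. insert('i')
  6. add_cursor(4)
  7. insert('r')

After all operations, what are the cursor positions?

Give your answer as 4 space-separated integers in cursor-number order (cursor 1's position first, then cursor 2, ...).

After op 1 (insert('a')): buffer="ajaxqgzap" (len 9), cursors c1@1 c2@3 c3@8, authorship 1.2....3.
After op 2 (move_right): buffer="ajaxqgzap" (len 9), cursors c1@2 c2@4 c3@9, authorship 1.2....3.
After op 3 (delete): buffer="aaqgza" (len 6), cursors c1@1 c2@2 c3@6, authorship 12...3
After op 4 (move_right): buffer="aaqgza" (len 6), cursors c1@2 c2@3 c3@6, authorship 12...3
After op 5 (insert('i')): buffer="aaiqigzai" (len 9), cursors c1@3 c2@5 c3@9, authorship 121.2..33
After op 6 (add_cursor(4)): buffer="aaiqigzai" (len 9), cursors c1@3 c4@4 c2@5 c3@9, authorship 121.2..33
After op 7 (insert('r')): buffer="aairqrirgzair" (len 13), cursors c1@4 c4@6 c2@8 c3@13, authorship 1211.422..333

Answer: 4 8 13 6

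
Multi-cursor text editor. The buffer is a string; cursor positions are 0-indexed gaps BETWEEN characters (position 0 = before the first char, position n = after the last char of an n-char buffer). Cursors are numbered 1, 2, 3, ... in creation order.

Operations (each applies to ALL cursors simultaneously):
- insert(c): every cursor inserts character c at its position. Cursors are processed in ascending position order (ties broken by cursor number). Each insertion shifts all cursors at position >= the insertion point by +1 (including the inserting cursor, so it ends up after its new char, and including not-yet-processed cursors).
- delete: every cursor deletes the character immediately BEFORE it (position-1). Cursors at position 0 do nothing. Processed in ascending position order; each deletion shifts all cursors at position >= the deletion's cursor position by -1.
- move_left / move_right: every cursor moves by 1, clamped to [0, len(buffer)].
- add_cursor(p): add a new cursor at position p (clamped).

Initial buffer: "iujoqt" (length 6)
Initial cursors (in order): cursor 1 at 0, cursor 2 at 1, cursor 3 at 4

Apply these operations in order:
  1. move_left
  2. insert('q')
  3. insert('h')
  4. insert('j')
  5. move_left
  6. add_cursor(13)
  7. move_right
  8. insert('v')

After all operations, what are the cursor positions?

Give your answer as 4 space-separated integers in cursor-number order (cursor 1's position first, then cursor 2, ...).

Answer: 8 8 15 18

Derivation:
After op 1 (move_left): buffer="iujoqt" (len 6), cursors c1@0 c2@0 c3@3, authorship ......
After op 2 (insert('q')): buffer="qqiujqoqt" (len 9), cursors c1@2 c2@2 c3@6, authorship 12...3...
After op 3 (insert('h')): buffer="qqhhiujqhoqt" (len 12), cursors c1@4 c2@4 c3@9, authorship 1212...33...
After op 4 (insert('j')): buffer="qqhhjjiujqhjoqt" (len 15), cursors c1@6 c2@6 c3@12, authorship 121212...333...
After op 5 (move_left): buffer="qqhhjjiujqhjoqt" (len 15), cursors c1@5 c2@5 c3@11, authorship 121212...333...
After op 6 (add_cursor(13)): buffer="qqhhjjiujqhjoqt" (len 15), cursors c1@5 c2@5 c3@11 c4@13, authorship 121212...333...
After op 7 (move_right): buffer="qqhhjjiujqhjoqt" (len 15), cursors c1@6 c2@6 c3@12 c4@14, authorship 121212...333...
After op 8 (insert('v')): buffer="qqhhjjvviujqhjvoqvt" (len 19), cursors c1@8 c2@8 c3@15 c4@18, authorship 12121212...3333..4.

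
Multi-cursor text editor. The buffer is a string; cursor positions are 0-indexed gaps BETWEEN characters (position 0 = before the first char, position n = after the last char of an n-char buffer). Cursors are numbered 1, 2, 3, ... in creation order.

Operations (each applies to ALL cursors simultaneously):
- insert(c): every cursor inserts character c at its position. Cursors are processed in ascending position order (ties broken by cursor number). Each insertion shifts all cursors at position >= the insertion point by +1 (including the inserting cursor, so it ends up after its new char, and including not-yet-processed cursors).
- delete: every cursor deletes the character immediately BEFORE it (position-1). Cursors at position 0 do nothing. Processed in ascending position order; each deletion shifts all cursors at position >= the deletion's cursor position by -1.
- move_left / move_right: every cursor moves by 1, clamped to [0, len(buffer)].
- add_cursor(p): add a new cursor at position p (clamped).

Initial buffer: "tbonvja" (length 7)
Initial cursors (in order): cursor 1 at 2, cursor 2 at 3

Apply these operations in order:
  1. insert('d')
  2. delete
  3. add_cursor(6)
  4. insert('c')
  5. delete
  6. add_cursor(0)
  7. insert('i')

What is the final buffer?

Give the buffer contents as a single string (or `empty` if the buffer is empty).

After op 1 (insert('d')): buffer="tbdodnvja" (len 9), cursors c1@3 c2@5, authorship ..1.2....
After op 2 (delete): buffer="tbonvja" (len 7), cursors c1@2 c2@3, authorship .......
After op 3 (add_cursor(6)): buffer="tbonvja" (len 7), cursors c1@2 c2@3 c3@6, authorship .......
After op 4 (insert('c')): buffer="tbcocnvjca" (len 10), cursors c1@3 c2@5 c3@9, authorship ..1.2...3.
After op 5 (delete): buffer="tbonvja" (len 7), cursors c1@2 c2@3 c3@6, authorship .......
After op 6 (add_cursor(0)): buffer="tbonvja" (len 7), cursors c4@0 c1@2 c2@3 c3@6, authorship .......
After op 7 (insert('i')): buffer="itbioinvjia" (len 11), cursors c4@1 c1@4 c2@6 c3@10, authorship 4..1.2...3.

Answer: itbioinvjia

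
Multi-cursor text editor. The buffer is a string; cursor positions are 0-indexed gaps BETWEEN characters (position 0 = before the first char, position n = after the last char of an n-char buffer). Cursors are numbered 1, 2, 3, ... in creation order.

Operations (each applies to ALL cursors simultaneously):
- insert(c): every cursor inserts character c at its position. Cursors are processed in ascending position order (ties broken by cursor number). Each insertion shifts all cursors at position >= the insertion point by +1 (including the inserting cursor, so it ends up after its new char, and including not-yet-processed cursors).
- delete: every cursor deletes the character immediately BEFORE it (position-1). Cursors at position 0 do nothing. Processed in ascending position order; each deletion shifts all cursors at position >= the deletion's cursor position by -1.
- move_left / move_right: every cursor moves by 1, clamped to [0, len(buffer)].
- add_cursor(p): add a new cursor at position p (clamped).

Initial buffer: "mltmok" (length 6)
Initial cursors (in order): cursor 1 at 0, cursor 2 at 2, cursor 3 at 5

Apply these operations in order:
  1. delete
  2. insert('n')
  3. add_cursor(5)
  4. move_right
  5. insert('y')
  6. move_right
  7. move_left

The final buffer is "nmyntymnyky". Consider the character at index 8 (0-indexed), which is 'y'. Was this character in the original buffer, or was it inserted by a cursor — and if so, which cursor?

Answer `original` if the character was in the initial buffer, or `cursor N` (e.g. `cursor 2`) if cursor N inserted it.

After op 1 (delete): buffer="mtmk" (len 4), cursors c1@0 c2@1 c3@3, authorship ....
After op 2 (insert('n')): buffer="nmntmnk" (len 7), cursors c1@1 c2@3 c3@6, authorship 1.2..3.
After op 3 (add_cursor(5)): buffer="nmntmnk" (len 7), cursors c1@1 c2@3 c4@5 c3@6, authorship 1.2..3.
After op 4 (move_right): buffer="nmntmnk" (len 7), cursors c1@2 c2@4 c4@6 c3@7, authorship 1.2..3.
After op 5 (insert('y')): buffer="nmyntymnyky" (len 11), cursors c1@3 c2@6 c4@9 c3@11, authorship 1.12.2.34.3
After op 6 (move_right): buffer="nmyntymnyky" (len 11), cursors c1@4 c2@7 c4@10 c3@11, authorship 1.12.2.34.3
After op 7 (move_left): buffer="nmyntymnyky" (len 11), cursors c1@3 c2@6 c4@9 c3@10, authorship 1.12.2.34.3
Authorship (.=original, N=cursor N): 1 . 1 2 . 2 . 3 4 . 3
Index 8: author = 4

Answer: cursor 4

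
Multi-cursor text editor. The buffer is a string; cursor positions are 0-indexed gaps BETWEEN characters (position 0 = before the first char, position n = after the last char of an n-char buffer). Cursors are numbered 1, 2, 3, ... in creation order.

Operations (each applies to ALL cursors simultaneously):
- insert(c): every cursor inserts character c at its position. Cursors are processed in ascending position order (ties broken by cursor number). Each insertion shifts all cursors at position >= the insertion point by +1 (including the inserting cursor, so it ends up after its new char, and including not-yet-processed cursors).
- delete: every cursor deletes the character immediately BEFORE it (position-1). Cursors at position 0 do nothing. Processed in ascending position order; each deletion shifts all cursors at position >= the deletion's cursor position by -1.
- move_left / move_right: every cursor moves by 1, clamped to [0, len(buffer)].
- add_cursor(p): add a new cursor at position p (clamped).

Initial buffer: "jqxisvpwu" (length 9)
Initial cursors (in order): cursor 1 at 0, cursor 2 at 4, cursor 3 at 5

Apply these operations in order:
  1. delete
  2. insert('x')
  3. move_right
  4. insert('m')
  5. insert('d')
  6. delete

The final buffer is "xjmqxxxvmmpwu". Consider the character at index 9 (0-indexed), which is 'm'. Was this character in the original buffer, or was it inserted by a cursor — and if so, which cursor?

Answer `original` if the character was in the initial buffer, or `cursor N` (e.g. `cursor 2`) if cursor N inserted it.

Answer: cursor 3

Derivation:
After op 1 (delete): buffer="jqxvpwu" (len 7), cursors c1@0 c2@3 c3@3, authorship .......
After op 2 (insert('x')): buffer="xjqxxxvpwu" (len 10), cursors c1@1 c2@6 c3@6, authorship 1...23....
After op 3 (move_right): buffer="xjqxxxvpwu" (len 10), cursors c1@2 c2@7 c3@7, authorship 1...23....
After op 4 (insert('m')): buffer="xjmqxxxvmmpwu" (len 13), cursors c1@3 c2@10 c3@10, authorship 1.1..23.23...
After op 5 (insert('d')): buffer="xjmdqxxxvmmddpwu" (len 16), cursors c1@4 c2@13 c3@13, authorship 1.11..23.2323...
After op 6 (delete): buffer="xjmqxxxvmmpwu" (len 13), cursors c1@3 c2@10 c3@10, authorship 1.1..23.23...
Authorship (.=original, N=cursor N): 1 . 1 . . 2 3 . 2 3 . . .
Index 9: author = 3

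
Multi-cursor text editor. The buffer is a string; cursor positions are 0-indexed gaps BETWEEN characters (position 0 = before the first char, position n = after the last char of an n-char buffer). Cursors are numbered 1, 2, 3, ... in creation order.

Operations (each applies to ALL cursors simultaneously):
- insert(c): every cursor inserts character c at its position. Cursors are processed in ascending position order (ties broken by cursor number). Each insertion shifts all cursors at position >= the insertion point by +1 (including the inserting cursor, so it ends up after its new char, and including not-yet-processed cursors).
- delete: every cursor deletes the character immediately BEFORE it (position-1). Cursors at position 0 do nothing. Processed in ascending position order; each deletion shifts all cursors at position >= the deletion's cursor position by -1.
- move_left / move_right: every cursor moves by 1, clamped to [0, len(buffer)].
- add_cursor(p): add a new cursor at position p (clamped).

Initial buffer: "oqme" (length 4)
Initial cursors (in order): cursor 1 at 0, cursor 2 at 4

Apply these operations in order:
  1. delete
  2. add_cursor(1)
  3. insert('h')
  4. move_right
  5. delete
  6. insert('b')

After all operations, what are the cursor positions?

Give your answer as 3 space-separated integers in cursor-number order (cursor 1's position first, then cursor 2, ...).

After op 1 (delete): buffer="oqm" (len 3), cursors c1@0 c2@3, authorship ...
After op 2 (add_cursor(1)): buffer="oqm" (len 3), cursors c1@0 c3@1 c2@3, authorship ...
After op 3 (insert('h')): buffer="hohqmh" (len 6), cursors c1@1 c3@3 c2@6, authorship 1.3..2
After op 4 (move_right): buffer="hohqmh" (len 6), cursors c1@2 c3@4 c2@6, authorship 1.3..2
After op 5 (delete): buffer="hhm" (len 3), cursors c1@1 c3@2 c2@3, authorship 13.
After op 6 (insert('b')): buffer="hbhbmb" (len 6), cursors c1@2 c3@4 c2@6, authorship 1133.2

Answer: 2 6 4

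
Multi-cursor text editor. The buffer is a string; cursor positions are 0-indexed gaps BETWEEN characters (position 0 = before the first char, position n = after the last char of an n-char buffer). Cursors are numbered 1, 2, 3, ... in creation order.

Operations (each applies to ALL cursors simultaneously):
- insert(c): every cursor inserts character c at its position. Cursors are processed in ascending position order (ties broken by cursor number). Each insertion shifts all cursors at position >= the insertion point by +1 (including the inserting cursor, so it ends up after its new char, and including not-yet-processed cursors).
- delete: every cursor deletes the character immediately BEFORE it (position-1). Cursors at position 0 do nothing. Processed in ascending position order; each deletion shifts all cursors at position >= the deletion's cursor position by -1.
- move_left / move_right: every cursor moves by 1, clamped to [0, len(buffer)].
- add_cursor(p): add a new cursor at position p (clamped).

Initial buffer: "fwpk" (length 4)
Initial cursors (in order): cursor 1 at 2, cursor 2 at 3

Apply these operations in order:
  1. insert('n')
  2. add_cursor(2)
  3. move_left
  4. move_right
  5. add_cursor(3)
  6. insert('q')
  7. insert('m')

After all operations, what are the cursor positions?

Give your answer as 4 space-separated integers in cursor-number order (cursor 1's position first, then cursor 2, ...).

After op 1 (insert('n')): buffer="fwnpnk" (len 6), cursors c1@3 c2@5, authorship ..1.2.
After op 2 (add_cursor(2)): buffer="fwnpnk" (len 6), cursors c3@2 c1@3 c2@5, authorship ..1.2.
After op 3 (move_left): buffer="fwnpnk" (len 6), cursors c3@1 c1@2 c2@4, authorship ..1.2.
After op 4 (move_right): buffer="fwnpnk" (len 6), cursors c3@2 c1@3 c2@5, authorship ..1.2.
After op 5 (add_cursor(3)): buffer="fwnpnk" (len 6), cursors c3@2 c1@3 c4@3 c2@5, authorship ..1.2.
After op 6 (insert('q')): buffer="fwqnqqpnqk" (len 10), cursors c3@3 c1@6 c4@6 c2@9, authorship ..3114.22.
After op 7 (insert('m')): buffer="fwqmnqqmmpnqmk" (len 14), cursors c3@4 c1@9 c4@9 c2@13, authorship ..3311414.222.

Answer: 9 13 4 9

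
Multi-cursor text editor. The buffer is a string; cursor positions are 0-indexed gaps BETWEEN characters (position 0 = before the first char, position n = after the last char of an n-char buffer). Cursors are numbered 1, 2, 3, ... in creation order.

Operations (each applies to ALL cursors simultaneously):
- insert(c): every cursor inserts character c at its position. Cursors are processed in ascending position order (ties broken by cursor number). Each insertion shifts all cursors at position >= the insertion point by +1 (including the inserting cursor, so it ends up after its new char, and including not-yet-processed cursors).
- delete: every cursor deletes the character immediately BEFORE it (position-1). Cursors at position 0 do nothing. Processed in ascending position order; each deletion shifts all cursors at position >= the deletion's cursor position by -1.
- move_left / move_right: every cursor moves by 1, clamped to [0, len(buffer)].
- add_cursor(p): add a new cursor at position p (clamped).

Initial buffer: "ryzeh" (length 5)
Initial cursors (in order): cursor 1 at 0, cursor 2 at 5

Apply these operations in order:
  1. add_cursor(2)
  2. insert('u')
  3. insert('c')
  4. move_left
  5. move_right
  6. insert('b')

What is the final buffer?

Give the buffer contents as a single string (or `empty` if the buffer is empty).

After op 1 (add_cursor(2)): buffer="ryzeh" (len 5), cursors c1@0 c3@2 c2@5, authorship .....
After op 2 (insert('u')): buffer="uryuzehu" (len 8), cursors c1@1 c3@4 c2@8, authorship 1..3...2
After op 3 (insert('c')): buffer="ucryuczehuc" (len 11), cursors c1@2 c3@6 c2@11, authorship 11..33...22
After op 4 (move_left): buffer="ucryuczehuc" (len 11), cursors c1@1 c3@5 c2@10, authorship 11..33...22
After op 5 (move_right): buffer="ucryuczehuc" (len 11), cursors c1@2 c3@6 c2@11, authorship 11..33...22
After op 6 (insert('b')): buffer="ucbryucbzehucb" (len 14), cursors c1@3 c3@8 c2@14, authorship 111..333...222

Answer: ucbryucbzehucb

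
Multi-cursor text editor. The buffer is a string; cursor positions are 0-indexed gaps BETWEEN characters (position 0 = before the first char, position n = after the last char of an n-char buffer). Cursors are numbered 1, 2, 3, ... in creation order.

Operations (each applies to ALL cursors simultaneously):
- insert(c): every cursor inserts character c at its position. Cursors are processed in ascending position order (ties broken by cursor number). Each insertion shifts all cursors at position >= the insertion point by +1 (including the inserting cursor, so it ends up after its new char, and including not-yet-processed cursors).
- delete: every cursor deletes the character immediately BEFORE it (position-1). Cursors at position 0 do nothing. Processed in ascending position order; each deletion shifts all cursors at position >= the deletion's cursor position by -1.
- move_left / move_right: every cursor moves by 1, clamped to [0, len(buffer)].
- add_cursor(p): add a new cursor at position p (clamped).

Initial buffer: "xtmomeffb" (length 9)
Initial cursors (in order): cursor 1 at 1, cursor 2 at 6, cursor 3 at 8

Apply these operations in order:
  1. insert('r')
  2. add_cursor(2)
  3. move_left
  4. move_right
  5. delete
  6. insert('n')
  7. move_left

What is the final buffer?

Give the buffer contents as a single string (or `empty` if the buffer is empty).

After op 1 (insert('r')): buffer="xrtmomerffrb" (len 12), cursors c1@2 c2@8 c3@11, authorship .1.....2..3.
After op 2 (add_cursor(2)): buffer="xrtmomerffrb" (len 12), cursors c1@2 c4@2 c2@8 c3@11, authorship .1.....2..3.
After op 3 (move_left): buffer="xrtmomerffrb" (len 12), cursors c1@1 c4@1 c2@7 c3@10, authorship .1.....2..3.
After op 4 (move_right): buffer="xrtmomerffrb" (len 12), cursors c1@2 c4@2 c2@8 c3@11, authorship .1.....2..3.
After op 5 (delete): buffer="tmomeffb" (len 8), cursors c1@0 c4@0 c2@5 c3@7, authorship ........
After op 6 (insert('n')): buffer="nntmomenffnb" (len 12), cursors c1@2 c4@2 c2@8 c3@11, authorship 14.....2..3.
After op 7 (move_left): buffer="nntmomenffnb" (len 12), cursors c1@1 c4@1 c2@7 c3@10, authorship 14.....2..3.

Answer: nntmomenffnb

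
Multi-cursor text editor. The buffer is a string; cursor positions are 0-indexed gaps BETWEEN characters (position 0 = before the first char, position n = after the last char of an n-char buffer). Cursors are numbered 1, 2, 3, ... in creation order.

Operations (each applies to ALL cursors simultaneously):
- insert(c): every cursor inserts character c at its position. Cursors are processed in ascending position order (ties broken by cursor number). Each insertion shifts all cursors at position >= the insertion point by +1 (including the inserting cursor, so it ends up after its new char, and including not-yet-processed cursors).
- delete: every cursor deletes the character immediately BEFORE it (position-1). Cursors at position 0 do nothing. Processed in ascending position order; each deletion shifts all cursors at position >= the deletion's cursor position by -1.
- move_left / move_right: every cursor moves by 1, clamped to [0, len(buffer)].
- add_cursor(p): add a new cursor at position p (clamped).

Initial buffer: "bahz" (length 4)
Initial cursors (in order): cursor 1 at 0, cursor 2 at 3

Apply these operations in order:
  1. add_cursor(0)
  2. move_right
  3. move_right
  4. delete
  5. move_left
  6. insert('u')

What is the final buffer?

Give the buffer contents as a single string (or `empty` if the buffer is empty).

Answer: uuuh

Derivation:
After op 1 (add_cursor(0)): buffer="bahz" (len 4), cursors c1@0 c3@0 c2@3, authorship ....
After op 2 (move_right): buffer="bahz" (len 4), cursors c1@1 c3@1 c2@4, authorship ....
After op 3 (move_right): buffer="bahz" (len 4), cursors c1@2 c3@2 c2@4, authorship ....
After op 4 (delete): buffer="h" (len 1), cursors c1@0 c3@0 c2@1, authorship .
After op 5 (move_left): buffer="h" (len 1), cursors c1@0 c2@0 c3@0, authorship .
After op 6 (insert('u')): buffer="uuuh" (len 4), cursors c1@3 c2@3 c3@3, authorship 123.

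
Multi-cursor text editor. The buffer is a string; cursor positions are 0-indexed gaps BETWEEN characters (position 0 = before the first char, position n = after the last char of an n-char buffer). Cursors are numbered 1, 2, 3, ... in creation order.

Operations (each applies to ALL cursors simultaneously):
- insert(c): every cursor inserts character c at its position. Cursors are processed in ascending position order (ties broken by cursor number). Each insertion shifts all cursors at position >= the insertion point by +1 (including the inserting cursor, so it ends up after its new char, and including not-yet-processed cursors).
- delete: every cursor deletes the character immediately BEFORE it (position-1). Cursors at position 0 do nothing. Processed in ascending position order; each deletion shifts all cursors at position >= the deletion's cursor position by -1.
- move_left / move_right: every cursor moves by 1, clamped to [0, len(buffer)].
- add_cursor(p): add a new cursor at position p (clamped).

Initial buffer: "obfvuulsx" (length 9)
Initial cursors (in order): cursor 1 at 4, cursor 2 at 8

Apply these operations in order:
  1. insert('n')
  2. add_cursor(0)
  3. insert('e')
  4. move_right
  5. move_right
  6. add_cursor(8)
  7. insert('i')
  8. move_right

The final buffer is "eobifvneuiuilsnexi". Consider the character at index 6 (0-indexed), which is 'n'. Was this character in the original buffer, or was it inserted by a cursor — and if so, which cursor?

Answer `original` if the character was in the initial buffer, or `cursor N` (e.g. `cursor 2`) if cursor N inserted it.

After op 1 (insert('n')): buffer="obfvnuulsnx" (len 11), cursors c1@5 c2@10, authorship ....1....2.
After op 2 (add_cursor(0)): buffer="obfvnuulsnx" (len 11), cursors c3@0 c1@5 c2@10, authorship ....1....2.
After op 3 (insert('e')): buffer="eobfvneuulsnex" (len 14), cursors c3@1 c1@7 c2@13, authorship 3....11....22.
After op 4 (move_right): buffer="eobfvneuulsnex" (len 14), cursors c3@2 c1@8 c2@14, authorship 3....11....22.
After op 5 (move_right): buffer="eobfvneuulsnex" (len 14), cursors c3@3 c1@9 c2@14, authorship 3....11....22.
After op 6 (add_cursor(8)): buffer="eobfvneuulsnex" (len 14), cursors c3@3 c4@8 c1@9 c2@14, authorship 3....11....22.
After op 7 (insert('i')): buffer="eobifvneuiuilsnexi" (len 18), cursors c3@4 c4@10 c1@12 c2@18, authorship 3..3..11.4.1..22.2
After op 8 (move_right): buffer="eobifvneuiuilsnexi" (len 18), cursors c3@5 c4@11 c1@13 c2@18, authorship 3..3..11.4.1..22.2
Authorship (.=original, N=cursor N): 3 . . 3 . . 1 1 . 4 . 1 . . 2 2 . 2
Index 6: author = 1

Answer: cursor 1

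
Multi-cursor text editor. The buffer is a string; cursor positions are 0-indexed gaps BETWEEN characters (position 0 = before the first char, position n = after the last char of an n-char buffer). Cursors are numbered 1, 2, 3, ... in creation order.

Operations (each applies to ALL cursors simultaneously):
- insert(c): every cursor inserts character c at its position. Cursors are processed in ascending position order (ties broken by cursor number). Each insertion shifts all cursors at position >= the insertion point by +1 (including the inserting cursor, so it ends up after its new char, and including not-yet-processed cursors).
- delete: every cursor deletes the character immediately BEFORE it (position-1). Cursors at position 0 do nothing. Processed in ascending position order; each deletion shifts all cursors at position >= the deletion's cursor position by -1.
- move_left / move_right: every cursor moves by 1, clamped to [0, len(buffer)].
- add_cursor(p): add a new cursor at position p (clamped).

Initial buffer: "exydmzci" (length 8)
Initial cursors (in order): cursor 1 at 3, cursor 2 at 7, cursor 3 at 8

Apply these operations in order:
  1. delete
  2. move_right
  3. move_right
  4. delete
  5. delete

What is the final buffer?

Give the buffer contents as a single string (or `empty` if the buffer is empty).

Answer: empty

Derivation:
After op 1 (delete): buffer="exdmz" (len 5), cursors c1@2 c2@5 c3@5, authorship .....
After op 2 (move_right): buffer="exdmz" (len 5), cursors c1@3 c2@5 c3@5, authorship .....
After op 3 (move_right): buffer="exdmz" (len 5), cursors c1@4 c2@5 c3@5, authorship .....
After op 4 (delete): buffer="ex" (len 2), cursors c1@2 c2@2 c3@2, authorship ..
After op 5 (delete): buffer="" (len 0), cursors c1@0 c2@0 c3@0, authorship 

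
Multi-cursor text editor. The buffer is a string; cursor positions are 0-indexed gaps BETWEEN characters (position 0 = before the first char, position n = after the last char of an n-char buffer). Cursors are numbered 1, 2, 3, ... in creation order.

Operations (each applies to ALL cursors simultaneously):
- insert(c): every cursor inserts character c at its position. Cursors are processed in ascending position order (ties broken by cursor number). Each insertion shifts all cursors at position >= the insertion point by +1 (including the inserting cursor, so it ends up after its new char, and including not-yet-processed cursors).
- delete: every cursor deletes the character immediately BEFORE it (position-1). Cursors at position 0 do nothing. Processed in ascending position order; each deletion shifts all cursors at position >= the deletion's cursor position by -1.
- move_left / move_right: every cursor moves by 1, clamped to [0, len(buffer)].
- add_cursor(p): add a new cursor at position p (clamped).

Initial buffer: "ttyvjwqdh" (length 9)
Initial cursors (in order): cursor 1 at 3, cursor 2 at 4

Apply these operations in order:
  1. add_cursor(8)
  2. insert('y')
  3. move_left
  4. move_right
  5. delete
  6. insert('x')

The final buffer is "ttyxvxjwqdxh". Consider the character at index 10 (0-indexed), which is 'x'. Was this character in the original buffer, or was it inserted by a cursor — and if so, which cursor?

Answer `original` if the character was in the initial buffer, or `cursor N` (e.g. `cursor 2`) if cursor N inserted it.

Answer: cursor 3

Derivation:
After op 1 (add_cursor(8)): buffer="ttyvjwqdh" (len 9), cursors c1@3 c2@4 c3@8, authorship .........
After op 2 (insert('y')): buffer="ttyyvyjwqdyh" (len 12), cursors c1@4 c2@6 c3@11, authorship ...1.2....3.
After op 3 (move_left): buffer="ttyyvyjwqdyh" (len 12), cursors c1@3 c2@5 c3@10, authorship ...1.2....3.
After op 4 (move_right): buffer="ttyyvyjwqdyh" (len 12), cursors c1@4 c2@6 c3@11, authorship ...1.2....3.
After op 5 (delete): buffer="ttyvjwqdh" (len 9), cursors c1@3 c2@4 c3@8, authorship .........
After op 6 (insert('x')): buffer="ttyxvxjwqdxh" (len 12), cursors c1@4 c2@6 c3@11, authorship ...1.2....3.
Authorship (.=original, N=cursor N): . . . 1 . 2 . . . . 3 .
Index 10: author = 3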